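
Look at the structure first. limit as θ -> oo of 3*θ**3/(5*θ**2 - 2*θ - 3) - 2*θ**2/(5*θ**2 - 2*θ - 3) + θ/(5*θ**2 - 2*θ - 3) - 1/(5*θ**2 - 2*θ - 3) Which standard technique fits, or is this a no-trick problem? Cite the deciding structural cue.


Technique: dominant-term comparison — divide through by the highest power of θ; every lower-order term dies and the dominant terms decide the limit. Differentiating the expression as a single quotient would eventually settle it as well; matching dominant growth settles it immediately.


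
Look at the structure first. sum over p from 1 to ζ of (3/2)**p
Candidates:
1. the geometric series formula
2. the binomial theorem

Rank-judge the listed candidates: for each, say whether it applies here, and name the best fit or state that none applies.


Verdict: the geometric series formula — the ratio of consecutive terms is the constant 3/2, independent of the index — a geometric sum.
- the geometric series formula: a fit — the right tool for this form.
- the binomial theorem — there is no sum-raised-to-a-power identity hiding in these terms.


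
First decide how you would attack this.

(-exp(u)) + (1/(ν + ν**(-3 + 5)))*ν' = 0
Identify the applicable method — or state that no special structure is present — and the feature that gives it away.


Technique: separation of variables — one side of the product carries the independent variable, the other the unknown — the textbook separation shape. A Bernoulli rewrite would carry it as the equation stands — separating the variables needs no rearrangement either.


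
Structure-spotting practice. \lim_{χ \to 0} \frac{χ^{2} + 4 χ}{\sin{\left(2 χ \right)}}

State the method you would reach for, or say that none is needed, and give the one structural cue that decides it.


Verdict: l'Hôpital's rule (0/0) — substituting 0 gives 0 over 0; differentiate top and bottom once and re-evaluate. Known elementary limits would finish this too — the rule just bypasses the case analysis.


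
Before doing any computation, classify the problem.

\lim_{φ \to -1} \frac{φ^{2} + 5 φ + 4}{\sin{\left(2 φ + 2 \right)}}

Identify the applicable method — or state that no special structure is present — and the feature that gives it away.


Method: l'Hôpital's rule (0/0) — plug in -1: top and bottom both hit zero, so differentiate each and retry. Known elementary limits would finish this too — the rule just bypasses the case analysis.


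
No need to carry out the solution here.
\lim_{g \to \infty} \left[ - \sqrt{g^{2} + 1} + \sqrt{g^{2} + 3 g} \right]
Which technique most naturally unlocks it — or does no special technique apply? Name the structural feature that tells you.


Technique: conjugate multiplication — neither \sqrt{g^{2} + 3 g} nor \sqrt{g^{2} + 1} converges alone, so rewrite their difference as a conjugate-rationalized quotient first.


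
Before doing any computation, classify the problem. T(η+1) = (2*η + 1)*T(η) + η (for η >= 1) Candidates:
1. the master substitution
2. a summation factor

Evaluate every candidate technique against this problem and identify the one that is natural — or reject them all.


Diagnosis: a summation factor — the coefficient 2*η + 1 drifts with the index, so no fixed root exists; normalizing by the cumulative product telescopes it.
- the master substitution: there is no divide-the-index recursive argument.
- a summation factor — a fit — the right tool for this form.


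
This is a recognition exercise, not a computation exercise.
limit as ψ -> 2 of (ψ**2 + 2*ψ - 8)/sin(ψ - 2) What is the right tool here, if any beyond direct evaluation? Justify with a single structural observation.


Method: l'Hôpital's rule (0/0) — both numerator and denominator vanish at 2: the genuine 0/0 indeterminate that l'Hôpital exists for. One could equally expand both pieces locally and compare leading terms; the rule does that in one stroke.


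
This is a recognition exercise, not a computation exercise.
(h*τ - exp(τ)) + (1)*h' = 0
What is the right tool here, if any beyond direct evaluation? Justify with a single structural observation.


Technique: a linear integrating factor — first power of h, nonzero forcing: the integrating-factor recipe applies verbatim with p = τ.


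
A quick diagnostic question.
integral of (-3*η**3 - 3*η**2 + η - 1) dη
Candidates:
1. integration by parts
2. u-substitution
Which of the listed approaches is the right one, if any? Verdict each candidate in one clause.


Method: no special technique — scan for structure and find none: constant multiples of powers of η, integrate directly.
- integration by parts: parts would only shuffle a directly integrable integrand.
- u-substitution: no substitution does more than relabel what direct integration already handles.


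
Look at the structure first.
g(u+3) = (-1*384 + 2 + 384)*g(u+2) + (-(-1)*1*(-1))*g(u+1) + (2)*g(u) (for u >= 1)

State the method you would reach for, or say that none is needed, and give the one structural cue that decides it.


Best approach: the characteristic-root method — try a geometric ansatz r^u: constant coefficients turn the recurrence into one polynomial equation in r.


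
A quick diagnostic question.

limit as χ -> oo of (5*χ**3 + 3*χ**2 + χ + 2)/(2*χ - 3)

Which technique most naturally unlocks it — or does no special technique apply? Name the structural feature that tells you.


Technique: dominant-term comparison — at large χ only the top-degree terms survive; compare the leading terms and the limit falls out. Viewed as a single quotient this is an ∞/∞ form — an at-infinity application of l'Hôpital's rule would also resolve it; comparing leading growth reads the answer without differentiating.


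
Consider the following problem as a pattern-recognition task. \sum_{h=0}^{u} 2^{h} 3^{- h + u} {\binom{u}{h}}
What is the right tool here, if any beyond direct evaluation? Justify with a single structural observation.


Verdict: the binomial theorem — {\binom{u}{h}} weighting matched powers of 2 and 3 is the expanded form of (2 + 3)^u — fold it back up.


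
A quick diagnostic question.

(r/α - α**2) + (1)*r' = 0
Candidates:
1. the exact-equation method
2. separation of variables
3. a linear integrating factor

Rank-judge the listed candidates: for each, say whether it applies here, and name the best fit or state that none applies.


Diagnosis: a linear integrating factor — the unknown enters only to the first power against a nonzero forcing term — the integrating-factor template applies directly.
- the exact-equation method — the mixed partial derivatives differ, so the left side is not a total differential.
- separation of variables — the two dependences are entangled, not a clean product of one-variable pieces.
- a linear integrating factor: applies; the problem has the shape this method handles.


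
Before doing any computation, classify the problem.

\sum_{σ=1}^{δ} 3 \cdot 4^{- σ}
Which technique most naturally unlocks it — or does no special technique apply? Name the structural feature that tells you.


Diagnosis: the geometric series formula — consecutive terms stand in a fixed index-free ratio — the geometric sum formula closes it.


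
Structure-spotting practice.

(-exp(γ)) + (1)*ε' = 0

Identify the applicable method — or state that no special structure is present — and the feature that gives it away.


Diagnosis: no special technique — solved for the derivative, ε never appears on the right — this is a direct integration in γ, not a differential-equations problem at heart.


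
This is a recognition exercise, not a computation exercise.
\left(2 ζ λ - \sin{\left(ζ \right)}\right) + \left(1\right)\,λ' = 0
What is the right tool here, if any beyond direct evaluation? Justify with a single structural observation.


Technique: a linear integrating factor — the equation is linear in λ with coefficient 2 ζ; multiplying by the integrating factor exp(∫2 ζ) makes the left side a perfect derivative.


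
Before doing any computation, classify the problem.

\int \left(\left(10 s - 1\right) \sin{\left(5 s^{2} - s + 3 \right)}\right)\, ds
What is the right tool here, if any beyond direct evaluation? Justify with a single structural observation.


Best approach: u-substitution — spotting that 10 s - 1 is a constant multiple of the derivative of 5 s^{2} - s + 3 is the key observation — substitute u = 5 s^{2} - s + 3 and the integral becomes one-dimensional in u.


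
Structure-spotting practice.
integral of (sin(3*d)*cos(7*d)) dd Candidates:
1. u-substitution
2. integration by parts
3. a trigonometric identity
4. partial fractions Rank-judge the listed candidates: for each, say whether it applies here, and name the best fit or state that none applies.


Method: a trigonometric identity — two different frequencies multiply in sin(3*d)*cos(7*d); the product-to-sum formula separates them.
- u-substitution — no subexpression of the integrand pairs with its own derivative as a factor — individual terms may offer their own substitutions, but any change of variable covering the whole integral would have to be constructed from outside the expression.
- integration by parts: not the natural route: no polynomial-kernel product appears — a recursive parts reduction of the trigonometric product exists, but the identity rewrite is direct.
- a trigonometric identity: applies; the problem has the shape this method handles.
- partial fractions: there is no rational-function structure to decompose.


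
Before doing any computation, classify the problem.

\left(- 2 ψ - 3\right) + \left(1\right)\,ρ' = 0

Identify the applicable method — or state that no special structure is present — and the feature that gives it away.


Diagnosis: no special technique — with ρ absent the equation is not coupled at all: direct integration in ψ.


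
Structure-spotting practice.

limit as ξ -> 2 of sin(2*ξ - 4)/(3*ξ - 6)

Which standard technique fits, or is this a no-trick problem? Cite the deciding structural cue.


Diagnosis: l'Hôpital's rule (0/0) — both numerator and denominator vanish at 2: the genuine 0/0 indeterminate that l'Hôpital exists for. A first-order expansion at the point is an equally standard path; the rule packages it.


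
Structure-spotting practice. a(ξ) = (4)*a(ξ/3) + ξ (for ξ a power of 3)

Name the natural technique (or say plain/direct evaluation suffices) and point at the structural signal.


Technique: the master substitution — the argument shrinks by the factor 3, so measure the index on a logarithmic scale and the recursion becomes a shift.


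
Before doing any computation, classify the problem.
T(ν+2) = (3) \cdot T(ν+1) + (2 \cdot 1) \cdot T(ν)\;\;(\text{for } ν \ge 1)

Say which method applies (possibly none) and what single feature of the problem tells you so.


Technique: the characteristic-root method — shift-invariance with fixed coefficients calls for exponential trials; the characteristic polynomial finds every r^ν.


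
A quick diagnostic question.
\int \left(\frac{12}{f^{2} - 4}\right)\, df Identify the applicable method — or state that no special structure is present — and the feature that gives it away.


Method: partial fractions — break f^{2} - 4 into its roots and the integral splits into logarithm-sized bites.


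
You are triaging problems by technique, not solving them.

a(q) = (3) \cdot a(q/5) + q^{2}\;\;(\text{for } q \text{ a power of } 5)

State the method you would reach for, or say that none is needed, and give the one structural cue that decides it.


Technique: the master substitution — the argument shrinks by the factor 5, so measure the index on a logarithmic scale and the recursion becomes a shift.


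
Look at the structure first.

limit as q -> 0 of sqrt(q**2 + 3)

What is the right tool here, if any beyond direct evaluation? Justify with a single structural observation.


Diagnosis: no special technique — the expression is continuous at 0 — substitute and evaluate; no indeterminate form appears.


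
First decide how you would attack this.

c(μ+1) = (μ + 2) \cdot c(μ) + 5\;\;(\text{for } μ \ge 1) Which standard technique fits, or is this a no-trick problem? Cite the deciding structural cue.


Verdict: a summation factor — an index-dependent multiplier μ + 2 rules out characteristic roots; a summation factor converts it to a pure difference.


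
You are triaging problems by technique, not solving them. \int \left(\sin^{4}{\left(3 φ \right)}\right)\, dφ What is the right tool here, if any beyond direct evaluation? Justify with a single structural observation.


Method: a trigonometric identity — the even exponent on \sin^{4}{\left(3 φ \right)} signals one move: rewrite via cos of the doubled angle.


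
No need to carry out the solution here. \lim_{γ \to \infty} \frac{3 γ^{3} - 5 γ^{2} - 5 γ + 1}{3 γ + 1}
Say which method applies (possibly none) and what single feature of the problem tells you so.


Best approach: dominant-term comparison — divide by the highest power of γ present: lower-order terms vanish and the dominant ratio remains. Differentiating the expression as a single quotient would eventually settle it as well; matching dominant growth settles it immediately.


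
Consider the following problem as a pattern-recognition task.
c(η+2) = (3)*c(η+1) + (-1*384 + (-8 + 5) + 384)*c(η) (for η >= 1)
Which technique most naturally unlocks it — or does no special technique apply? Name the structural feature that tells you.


Technique: the characteristic-root method — shift-invariance with fixed coefficients calls for exponential trials; the characteristic polynomial finds every r^η.


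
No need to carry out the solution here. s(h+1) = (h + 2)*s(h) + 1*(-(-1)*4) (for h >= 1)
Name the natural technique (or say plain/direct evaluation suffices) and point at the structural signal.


Verdict: a summation factor — first-order linear but the coefficient h + 2 moves with the index — divide by the cumulative product and telescope.


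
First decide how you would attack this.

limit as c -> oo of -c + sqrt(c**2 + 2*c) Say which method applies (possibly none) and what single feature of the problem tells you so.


Technique: conjugate multiplication — two divergent pieces with a minus sign between them and a radical in the mix: rationalize sqrt(c**2 + 2*c) - c before any limit law applies.


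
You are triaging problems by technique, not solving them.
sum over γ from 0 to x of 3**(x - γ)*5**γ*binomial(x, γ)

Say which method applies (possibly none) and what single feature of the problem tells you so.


Technique: the binomial theorem — binomial coefficients against complementary powers of 5 and 3: recognize the binomial expansion and resum.


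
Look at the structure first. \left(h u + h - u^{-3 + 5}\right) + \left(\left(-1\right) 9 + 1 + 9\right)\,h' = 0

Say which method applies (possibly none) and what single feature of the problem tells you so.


Verdict: a linear integrating factor — the unknown enters only to the first power against a nonzero forcing term — the integrating-factor template applies directly.


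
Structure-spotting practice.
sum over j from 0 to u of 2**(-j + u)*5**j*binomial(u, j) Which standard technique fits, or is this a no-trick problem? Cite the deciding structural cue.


Technique: the binomial theorem — binomial(u, j) weighting matched powers of 5 and 2 is the expanded form of (5 + 2)^u — fold it back up.


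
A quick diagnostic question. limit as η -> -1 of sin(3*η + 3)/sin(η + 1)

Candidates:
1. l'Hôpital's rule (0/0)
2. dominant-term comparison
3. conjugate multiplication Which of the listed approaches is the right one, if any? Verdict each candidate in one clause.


Best approach: l'Hôpital's rule (0/0) — plug in -1: top and bottom both hit zero, so differentiate each and retry. A local series expansion at the point resolves it as well; the rule is the packaged version of that step.
- l'Hôpital's rule (0/0): yes — fits the structure here.
- dominant-term comparison — this limit is not decided by comparing polynomial growth at infinity.
- conjugate multiplication — no divergent radical difference is present for a conjugate pair to cancel.


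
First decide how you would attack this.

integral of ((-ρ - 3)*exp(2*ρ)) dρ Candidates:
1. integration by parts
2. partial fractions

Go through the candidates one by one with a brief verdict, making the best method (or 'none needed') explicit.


Technique: integration by parts — a polynomial factor -ρ - 3 multiplies exp(2*ρ); differentiating -ρ - 3 lowers its degree while exp(2*ρ) integrates cleanly, so parts wins.
- integration by parts — yes, a natural case for it.
- partial fractions: there is no rational-function structure to decompose.


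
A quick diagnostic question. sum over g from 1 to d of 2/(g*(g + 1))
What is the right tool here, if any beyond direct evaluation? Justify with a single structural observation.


Verdict: telescoping — one partial-fraction pass turns 2/(g*(g + 1)) into a shifted difference, and shifted differences telescope.


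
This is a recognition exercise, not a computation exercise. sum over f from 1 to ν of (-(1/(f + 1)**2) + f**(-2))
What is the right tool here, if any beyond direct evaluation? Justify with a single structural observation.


Best approach: telescoping — a difference of consecutive values of one function (f**(-2) at one index and the next) — telescoping by construction.


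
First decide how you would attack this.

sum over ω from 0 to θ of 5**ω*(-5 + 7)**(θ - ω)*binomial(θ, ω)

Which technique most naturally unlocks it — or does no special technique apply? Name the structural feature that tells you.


Verdict: the binomial theorem — binomial(θ, ω) weighting matched powers of 5 and (-5 + 7) is the expanded form of (5 + (-5 + 7))^θ — fold it back up.


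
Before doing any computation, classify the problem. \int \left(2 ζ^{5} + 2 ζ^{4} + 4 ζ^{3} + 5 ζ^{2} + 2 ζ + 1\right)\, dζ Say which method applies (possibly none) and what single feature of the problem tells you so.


Diagnosis: no special technique — a term-by-term power-rule job in ζ; no substitution or rearrangement earns its keep here.


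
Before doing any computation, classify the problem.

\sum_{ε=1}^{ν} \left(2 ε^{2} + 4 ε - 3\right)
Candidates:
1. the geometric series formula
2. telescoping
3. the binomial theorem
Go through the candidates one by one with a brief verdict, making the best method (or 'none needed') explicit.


Method: no special technique — no ratio, no shift structure, no binomial pattern: sum the constant-multiple powers of ε with known formulas.
- the geometric series formula — the ratio of consecutive terms depends on the index.
- telescoping — the terms as presented offer no neighboring cancellation — a telescoping rewrite may exist, but the displayed structure does not hand one over.
- the binomial theorem: the terms lack the binomial-coefficient-weighted complementary-power pattern of an expansion.


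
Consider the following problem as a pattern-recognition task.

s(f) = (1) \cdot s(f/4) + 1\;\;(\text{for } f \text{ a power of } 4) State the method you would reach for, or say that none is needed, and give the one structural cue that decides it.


Diagnosis: the master substitution — the argument contracts 4-fold per step: reindex f exponentially and solve the linear recurrence in the new index.


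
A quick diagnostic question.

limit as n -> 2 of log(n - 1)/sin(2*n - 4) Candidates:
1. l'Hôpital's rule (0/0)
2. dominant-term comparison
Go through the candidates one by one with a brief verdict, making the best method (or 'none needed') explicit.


Diagnosis: l'Hôpital's rule (0/0) — numerator and denominator both vanish at 2 — a genuine 0/0 form, which is exactly when l'Hôpital applies. One could equally expand both pieces locally and compare leading terms; the rule does that in one stroke.
- l'Hôpital's rule (0/0): a fit — the right tool for this form.
- dominant-term comparison: leading-power comparison does not apply to this form.


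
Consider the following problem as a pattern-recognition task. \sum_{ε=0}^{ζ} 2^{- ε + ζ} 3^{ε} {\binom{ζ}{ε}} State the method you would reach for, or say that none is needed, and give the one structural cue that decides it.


Diagnosis: the binomial theorem — binomial coefficients against complementary powers of 3 and 2: recognize the binomial expansion and resum.


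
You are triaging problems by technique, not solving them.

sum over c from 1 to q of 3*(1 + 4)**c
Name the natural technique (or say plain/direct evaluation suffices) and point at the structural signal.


Diagnosis: the geometric series formula — consecutive terms stand in a fixed index-free ratio — the geometric sum formula closes it.


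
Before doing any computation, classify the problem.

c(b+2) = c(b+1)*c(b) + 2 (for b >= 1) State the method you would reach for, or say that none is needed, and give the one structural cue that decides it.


Method: no special technique — the recurrence is nonlinear in the sequence terms; no linear-recurrence method fits it as written — one iterates or studies it directly.


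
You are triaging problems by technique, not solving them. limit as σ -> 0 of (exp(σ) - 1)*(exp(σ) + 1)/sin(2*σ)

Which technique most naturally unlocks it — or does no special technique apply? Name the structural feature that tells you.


Technique: l'Hôpital's rule (0/0) — substituting 0 gives 0 over 0; differentiate top and bottom once and re-evaluate. A local series expansion at the point resolves it as well; the rule is the packaged version of that step.


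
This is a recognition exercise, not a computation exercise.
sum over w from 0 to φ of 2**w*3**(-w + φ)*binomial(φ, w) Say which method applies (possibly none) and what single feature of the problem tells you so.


Technique: the binomial theorem — binomial coefficients against complementary powers of 2 and 3: recognize the binomial expansion and resum.


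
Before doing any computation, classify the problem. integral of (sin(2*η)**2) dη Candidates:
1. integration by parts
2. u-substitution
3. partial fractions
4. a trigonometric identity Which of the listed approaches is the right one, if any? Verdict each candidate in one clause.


Method: a trigonometric identity — an even power like sin(2*η)**2 flattens under the half-angle identity into first-degree cosines you can integrate directly.
- integration by parts: not the natural route: no polynomial-kernel product appears — a recursive parts reduction of the trigonometric product exists, but the identity rewrite is direct.
- u-substitution — no subexpression of the integrand pairs with its own derivative as a factor — individual terms may offer their own substitutions, but any change of variable covering the whole integral would have to be constructed from outside the expression.
- partial fractions — there is no rational-function structure to decompose.
- a trigonometric identity: a fit — the right tool for this form.


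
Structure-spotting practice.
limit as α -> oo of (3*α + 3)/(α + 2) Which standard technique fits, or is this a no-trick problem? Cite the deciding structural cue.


Method: dominant-term comparison — at large α only the top-degree terms survive; compare the leading terms and the limit falls out. As a single quotient, the ∞/∞ shape would yield to repeated differentiation as well — the growth comparison gets there in one look.


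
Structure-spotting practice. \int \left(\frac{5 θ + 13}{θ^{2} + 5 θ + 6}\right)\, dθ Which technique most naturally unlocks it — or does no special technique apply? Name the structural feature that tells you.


Diagnosis: partial fractions — with θ^{2} + 5 θ + 6 factorable and the degree on top strictly smaller, simple-fraction decomposition is immediate.


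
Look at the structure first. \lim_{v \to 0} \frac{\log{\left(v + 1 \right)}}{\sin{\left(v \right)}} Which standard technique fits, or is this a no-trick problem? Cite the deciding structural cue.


Best approach: l'Hôpital's rule (0/0) — plug in 0: top and bottom both hit zero, so differentiate each and retry. Known elementary limits would finish this too — the rule just bypasses the case analysis.


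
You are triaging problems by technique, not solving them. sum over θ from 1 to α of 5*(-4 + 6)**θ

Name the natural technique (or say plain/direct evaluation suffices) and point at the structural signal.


Method: the geometric series formula — consecutive terms stand in a fixed index-free ratio — the geometric sum formula closes it.


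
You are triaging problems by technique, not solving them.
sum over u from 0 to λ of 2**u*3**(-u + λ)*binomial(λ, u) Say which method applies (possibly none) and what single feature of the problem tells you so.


Diagnosis: the binomial theorem — the binomial coefficients weight matched powers of 2 and 3, which is exactly the expansion of a binomial power.


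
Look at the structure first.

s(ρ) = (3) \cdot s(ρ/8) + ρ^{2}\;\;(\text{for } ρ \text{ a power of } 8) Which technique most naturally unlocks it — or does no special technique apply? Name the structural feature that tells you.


Method: the master substitution — the argument shrinks by the factor 8, so measure the index on a logarithmic scale and the recursion becomes a shift.


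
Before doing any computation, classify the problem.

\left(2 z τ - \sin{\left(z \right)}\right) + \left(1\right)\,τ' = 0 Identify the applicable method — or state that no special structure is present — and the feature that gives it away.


Best approach: a linear integrating factor — τ enters only linearly with coefficient 2 z; multiply by exp of the integral of 2 z and the left side becomes one derivative.


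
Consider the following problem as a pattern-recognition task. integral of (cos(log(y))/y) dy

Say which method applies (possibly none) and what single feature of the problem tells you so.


Diagnosis: u-substitution — read it as f(log(y)) times a constant multiple of d(log(y)): one substitution, u = log(y), finishes it.


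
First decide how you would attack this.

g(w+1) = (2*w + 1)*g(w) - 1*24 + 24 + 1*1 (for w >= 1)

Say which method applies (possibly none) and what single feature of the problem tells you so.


Diagnosis: a summation factor — normalize by the running product of 2*w + 1: the left side becomes a difference, and differences sum.


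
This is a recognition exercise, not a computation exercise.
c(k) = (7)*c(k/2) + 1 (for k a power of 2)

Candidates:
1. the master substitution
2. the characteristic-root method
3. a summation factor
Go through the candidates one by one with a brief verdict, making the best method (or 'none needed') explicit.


Best approach: the master substitution — the argument shrinks by the factor 2, so measure the index on a logarithmic scale and the recursion becomes a shift.
- the master substitution: yes, a natural case for it.
- the characteristic-root method: the recursion divides its index rather than shifting it — outside the constant-shift family the root method covers.
- a summation factor: the recursion divides its index rather than shifting it — there is no previous-term chain for a summation factor to telescope.


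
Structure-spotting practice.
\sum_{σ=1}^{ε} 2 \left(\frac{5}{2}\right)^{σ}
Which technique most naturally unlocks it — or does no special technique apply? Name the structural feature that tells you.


Technique: the geometric series formula — each term is \frac{5}{2} times the previous one, so the geometric-series formula applies directly.


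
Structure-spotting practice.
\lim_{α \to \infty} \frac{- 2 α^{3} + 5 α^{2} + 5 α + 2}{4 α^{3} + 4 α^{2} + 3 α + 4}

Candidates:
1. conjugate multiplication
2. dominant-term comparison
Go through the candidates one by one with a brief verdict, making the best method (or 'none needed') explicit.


Best approach: dominant-term comparison — as α grows, only the highest-degree terms matter — compare leading terms and read the limit off.
- conjugate multiplication — no divergent radical difference is present for a conjugate pair to cancel.
- dominant-term comparison: yes, a natural case for it.


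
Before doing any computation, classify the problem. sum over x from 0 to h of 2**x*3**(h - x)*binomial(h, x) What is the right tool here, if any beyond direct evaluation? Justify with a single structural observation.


Best approach: the binomial theorem — the summand is term x of a binomial expansion in 2 and 3; the whole sum is a single power.


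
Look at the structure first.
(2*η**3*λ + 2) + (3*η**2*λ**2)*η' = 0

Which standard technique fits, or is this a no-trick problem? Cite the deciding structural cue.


Method: the exact-equation method — because the two cross partials coincide, the form is conservative as written — recover its potential in (λ, η).


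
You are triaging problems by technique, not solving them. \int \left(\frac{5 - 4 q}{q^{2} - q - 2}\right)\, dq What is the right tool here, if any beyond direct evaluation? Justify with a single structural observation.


Technique: partial fractions — break q^{2} - q - 2 into its roots and the integral splits into logarithm-sized bites.


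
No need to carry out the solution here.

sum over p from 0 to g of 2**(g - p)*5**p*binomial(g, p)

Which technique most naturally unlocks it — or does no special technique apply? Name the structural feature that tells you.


Method: the binomial theorem — binomial(g, p) weighting matched powers of 5 and 2 is the expanded form of (5 + 2)^g — fold it back up.


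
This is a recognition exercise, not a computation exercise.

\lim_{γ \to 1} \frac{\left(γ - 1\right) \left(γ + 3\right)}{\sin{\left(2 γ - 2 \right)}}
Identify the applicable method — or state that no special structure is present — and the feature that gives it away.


Best approach: l'Hôpital's rule (0/0) — numerator and denominator both vanish at 1 — a genuine 0/0 form, which is exactly when l'Hôpital applies. One could equally expand both pieces locally and compare leading terms; the rule does that in one stroke.


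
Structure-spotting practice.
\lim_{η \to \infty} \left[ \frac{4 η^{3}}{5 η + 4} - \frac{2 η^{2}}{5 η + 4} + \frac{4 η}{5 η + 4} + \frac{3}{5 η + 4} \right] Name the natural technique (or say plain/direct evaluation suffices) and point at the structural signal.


Technique: dominant-term comparison — as η grows, only the highest-degree terms matter — compare leading terms and read the limit off. Viewed as a single quotient this is an ∞/∞ form — an at-infinity application of l'Hôpital's rule would also resolve it; comparing leading growth reads the answer without differentiating.


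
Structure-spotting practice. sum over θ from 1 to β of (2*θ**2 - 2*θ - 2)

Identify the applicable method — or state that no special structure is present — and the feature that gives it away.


Best approach: no special technique — this is bookkeeping, not technique: standard formulas for sums of constant-multiple powers of θ apply termwise.


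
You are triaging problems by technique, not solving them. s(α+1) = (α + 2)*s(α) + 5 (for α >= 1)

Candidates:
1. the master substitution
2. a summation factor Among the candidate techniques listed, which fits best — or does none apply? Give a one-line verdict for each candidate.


Verdict: a summation factor — with the index-dependent coefficient α + 2, dividing by the cumulative product turns the left side into a pure difference.
- the master substitution — the recursive argument is a shift of the index, not a fixed fraction of it.
- a summation factor — applies; the problem has the shape this method handles.


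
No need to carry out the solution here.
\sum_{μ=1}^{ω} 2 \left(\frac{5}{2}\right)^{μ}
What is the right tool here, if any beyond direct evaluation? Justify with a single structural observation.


Best approach: the geometric series formula — each term is \frac{5}{2} times the previous one, so the geometric-series formula applies directly.


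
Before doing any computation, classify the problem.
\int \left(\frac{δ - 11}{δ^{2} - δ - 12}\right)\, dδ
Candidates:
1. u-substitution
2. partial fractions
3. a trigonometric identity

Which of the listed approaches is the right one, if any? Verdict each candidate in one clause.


Diagnosis: partial fractions — each factor of δ^{2} - δ - 12 owns one elementary piece of the integrand — separate them and integrate piecewise.
- u-substitution — no subexpression of the integrand serves as a whole-integral substitution inner — individual terms may offer their own, but none carries its derivative as a factor of the full integrand; a working change of variable would have to be constructed from outside the expression.
- partial fractions: applies; the problem has the shape this method handles.
- a trigonometric identity — there is no trigonometric structure at all — the integrand carries no sine or cosine to rewrite.


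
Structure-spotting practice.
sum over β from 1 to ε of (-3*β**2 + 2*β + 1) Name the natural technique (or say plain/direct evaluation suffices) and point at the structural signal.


Technique: no special technique — this is bookkeeping, not technique: standard formulas for sums of constant-multiple powers of β apply termwise.


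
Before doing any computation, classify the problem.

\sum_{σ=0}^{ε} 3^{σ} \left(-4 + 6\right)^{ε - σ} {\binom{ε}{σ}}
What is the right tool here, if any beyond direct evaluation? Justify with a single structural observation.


Diagnosis: the binomial theorem — terms weighting {\binom{ε}{σ}} against matched powers of 3 and (-4 + 6) reassemble into (3 + (-4 + 6))^ε by the binomial theorem.


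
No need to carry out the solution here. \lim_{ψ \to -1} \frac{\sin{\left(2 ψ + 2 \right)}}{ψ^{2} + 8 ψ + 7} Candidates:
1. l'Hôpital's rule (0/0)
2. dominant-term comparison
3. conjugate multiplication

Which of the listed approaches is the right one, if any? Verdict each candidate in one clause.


Technique: l'Hôpital's rule (0/0) — plug in -1: top and bottom both hit zero, so differentiate each and retry. A local series expansion at the point resolves it as well; the rule is the packaged version of that step.
- l'Hôpital's rule (0/0) — yes — fits the structure here.
- dominant-term comparison: no dominant-degree comparison decides it.
- conjugate multiplication — there are no radicals in tension whose conjugate would simplify matters.


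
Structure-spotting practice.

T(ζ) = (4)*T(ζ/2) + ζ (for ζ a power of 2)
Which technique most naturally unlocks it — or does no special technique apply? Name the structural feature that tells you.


Technique: the master substitution — treat m = log base 2 of ζ as the new clock: one recursion step advances m by one while ζ scales by 2.


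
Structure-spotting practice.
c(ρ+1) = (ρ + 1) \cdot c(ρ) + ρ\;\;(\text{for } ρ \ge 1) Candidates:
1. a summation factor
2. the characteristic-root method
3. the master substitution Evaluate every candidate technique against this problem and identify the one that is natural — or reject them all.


Technique: a summation factor — rescale the sequence by the product of the weights ρ + 1 so far — the recurrence collapses to a plain running sum.
- a summation factor — yes, a natural case for it.
- the characteristic-root method — an index-dependent weight blocks the pure exponential ansatz.
- the master substitution — no fixed divisor shrinks the index between calls.


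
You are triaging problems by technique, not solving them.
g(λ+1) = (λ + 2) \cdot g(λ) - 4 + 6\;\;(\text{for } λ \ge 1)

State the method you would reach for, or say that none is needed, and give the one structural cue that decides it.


Method: a summation factor — an index-dependent multiplier λ + 2 rules out characteristic roots; a summation factor converts it to a pure difference.


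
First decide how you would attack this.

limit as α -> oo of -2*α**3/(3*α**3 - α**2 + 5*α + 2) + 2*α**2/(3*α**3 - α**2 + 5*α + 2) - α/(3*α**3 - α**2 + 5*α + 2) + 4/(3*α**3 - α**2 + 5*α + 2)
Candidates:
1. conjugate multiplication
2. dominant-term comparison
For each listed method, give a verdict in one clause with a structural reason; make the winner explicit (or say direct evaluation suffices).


Diagnosis: dominant-term comparison — growth-rate triage: the leading powers of α decide the limit, everything else is noise.
- conjugate multiplication: there is no infinity-minus-infinity radical difference to rationalize.
- dominant-term comparison: applicable, and directly so.


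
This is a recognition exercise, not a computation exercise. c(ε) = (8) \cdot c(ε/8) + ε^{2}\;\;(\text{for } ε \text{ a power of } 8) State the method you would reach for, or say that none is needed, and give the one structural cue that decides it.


Method: the master substitution — treat m = log base 8 of ε as the new clock: one recursion step advances m by one while ε scales by 8.


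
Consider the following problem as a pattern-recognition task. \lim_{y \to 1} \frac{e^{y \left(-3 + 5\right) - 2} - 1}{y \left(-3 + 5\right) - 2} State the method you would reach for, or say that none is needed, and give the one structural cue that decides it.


Diagnosis: l'Hôpital's rule (0/0) — plug in 1: top and bottom both hit zero, so differentiate each and retry. A first-order expansion at the point is an equally standard path; the rule packages it.


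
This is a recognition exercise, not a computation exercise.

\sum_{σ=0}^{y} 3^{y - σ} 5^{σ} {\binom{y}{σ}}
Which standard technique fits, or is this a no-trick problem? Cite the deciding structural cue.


Best approach: the binomial theorem — {\binom{y}{σ}} weighting matched powers of 5 and 3 is the expanded form of (5 + 3)^y — fold it back up.


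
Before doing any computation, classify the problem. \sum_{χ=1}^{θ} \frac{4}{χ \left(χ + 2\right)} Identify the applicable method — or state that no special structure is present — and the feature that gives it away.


Method: telescoping — poles of \frac{4}{χ \left(χ + 2\right)} differ by an integer, the telltale of a telescoping partial-fraction sum.


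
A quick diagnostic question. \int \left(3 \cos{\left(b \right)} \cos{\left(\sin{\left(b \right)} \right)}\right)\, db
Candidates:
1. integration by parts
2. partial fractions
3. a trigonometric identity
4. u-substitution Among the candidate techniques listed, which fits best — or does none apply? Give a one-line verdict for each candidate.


Technique: u-substitution — read it as f(\sin{\left(b \right)}) times a constant multiple of d(\sin{\left(b \right)}): one substitution, u = \sin{\left(b \right)}, finishes it.
- integration by parts — the nonconstant-polynomial-times-standard-kernel pattern (an exp, sine, cosine, or logarithm partner) is absent.
- partial fractions — the expression is not a ratio of polynomials that decomposes further.
- a trigonometric identity — the trigonometric factor has no even power to reduce and no cross-frequency product to convert — the standard power-reduction and product-to-sum identities do not engage it.
- u-substitution — a fit — the right tool for this form.


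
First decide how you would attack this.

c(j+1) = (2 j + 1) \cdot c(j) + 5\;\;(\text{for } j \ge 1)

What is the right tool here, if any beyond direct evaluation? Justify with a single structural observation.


Diagnosis: a summation factor — one step of memory with a weight 2 j + 1 that changes as the index grows — the summation-factor construction is built for this.
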